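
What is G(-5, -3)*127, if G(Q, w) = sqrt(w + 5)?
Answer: 127*sqrt(2) ≈ 179.61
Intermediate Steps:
G(Q, w) = sqrt(5 + w)
G(-5, -3)*127 = sqrt(5 - 3)*127 = sqrt(2)*127 = 127*sqrt(2)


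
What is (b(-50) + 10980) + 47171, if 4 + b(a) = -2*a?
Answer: 58247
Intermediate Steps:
b(a) = -4 - 2*a
(b(-50) + 10980) + 47171 = ((-4 - 2*(-50)) + 10980) + 47171 = ((-4 + 100) + 10980) + 47171 = (96 + 10980) + 47171 = 11076 + 47171 = 58247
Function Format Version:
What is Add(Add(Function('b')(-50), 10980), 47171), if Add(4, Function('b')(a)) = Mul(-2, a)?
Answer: 58247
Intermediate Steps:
Function('b')(a) = Add(-4, Mul(-2, a))
Add(Add(Function('b')(-50), 10980), 47171) = Add(Add(Add(-4, Mul(-2, -50)), 10980), 47171) = Add(Add(Add(-4, 100), 10980), 47171) = Add(Add(96, 10980), 47171) = Add(11076, 47171) = 58247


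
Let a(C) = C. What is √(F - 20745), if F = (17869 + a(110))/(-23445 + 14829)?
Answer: I*√42782484494/1436 ≈ 144.04*I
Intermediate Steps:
F = -5993/2872 (F = (17869 + 110)/(-23445 + 14829) = 17979/(-8616) = 17979*(-1/8616) = -5993/2872 ≈ -2.0867)
√(F - 20745) = √(-5993/2872 - 20745) = √(-59585633/2872) = I*√42782484494/1436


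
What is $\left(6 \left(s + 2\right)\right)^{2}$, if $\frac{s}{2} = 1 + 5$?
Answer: $7056$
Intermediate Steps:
$s = 12$ ($s = 2 \left(1 + 5\right) = 2 \cdot 6 = 12$)
$\left(6 \left(s + 2\right)\right)^{2} = \left(6 \left(12 + 2\right)\right)^{2} = \left(6 \cdot 14\right)^{2} = 84^{2} = 7056$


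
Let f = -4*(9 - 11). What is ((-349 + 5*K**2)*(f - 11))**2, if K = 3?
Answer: 831744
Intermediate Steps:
f = 8 (f = -4*(-2) = 8)
((-349 + 5*K**2)*(f - 11))**2 = ((-349 + 5*3**2)*(8 - 11))**2 = ((-349 + 5*9)*(-3))**2 = ((-349 + 45)*(-3))**2 = (-304*(-3))**2 = 912**2 = 831744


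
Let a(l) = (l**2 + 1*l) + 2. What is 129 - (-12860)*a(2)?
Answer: 103009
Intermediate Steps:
a(l) = 2 + l + l**2 (a(l) = (l**2 + l) + 2 = (l + l**2) + 2 = 2 + l + l**2)
129 - (-12860)*a(2) = 129 - (-12860)*(2 + 2 + 2**2) = 129 - (-12860)*(2 + 2 + 4) = 129 - (-12860)*8 = 129 - 643*(-160) = 129 + 102880 = 103009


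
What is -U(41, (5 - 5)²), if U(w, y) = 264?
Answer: -264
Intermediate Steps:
-U(41, (5 - 5)²) = -1*264 = -264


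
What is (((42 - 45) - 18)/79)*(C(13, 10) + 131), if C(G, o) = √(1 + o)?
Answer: -2751/79 - 21*√11/79 ≈ -35.704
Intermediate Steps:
(((42 - 45) - 18)/79)*(C(13, 10) + 131) = (((42 - 45) - 18)/79)*(√(1 + 10) + 131) = ((-3 - 18)*(1/79))*(√11 + 131) = (-21*1/79)*(131 + √11) = -21*(131 + √11)/79 = -2751/79 - 21*√11/79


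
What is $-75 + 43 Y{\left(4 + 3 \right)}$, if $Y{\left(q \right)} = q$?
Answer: $226$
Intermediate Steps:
$-75 + 43 Y{\left(4 + 3 \right)} = -75 + 43 \left(4 + 3\right) = -75 + 43 \cdot 7 = -75 + 301 = 226$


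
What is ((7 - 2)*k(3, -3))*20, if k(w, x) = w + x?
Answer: 0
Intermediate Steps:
((7 - 2)*k(3, -3))*20 = ((7 - 2)*(3 - 3))*20 = (5*0)*20 = 0*20 = 0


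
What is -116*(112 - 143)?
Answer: 3596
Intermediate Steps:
-116*(112 - 143) = -116*(-31) = 3596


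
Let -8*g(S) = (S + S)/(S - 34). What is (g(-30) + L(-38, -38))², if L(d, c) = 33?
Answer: 17715681/16384 ≈ 1081.3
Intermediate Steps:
g(S) = -S/(4*(-34 + S)) (g(S) = -(S + S)/(8*(S - 34)) = -2*S/(8*(-34 + S)) = -S/(4*(-34 + S)))
(g(-30) + L(-38, -38))² = (-1*(-30)/(-136 + 4*(-30)) + 33)² = (-1*(-30)/(-136 - 120) + 33)² = (-1*(-30)/(-256) + 33)² = (-1*(-30)*(-1/256) + 33)² = (-15/128 + 33)² = (4209/128)² = 17715681/16384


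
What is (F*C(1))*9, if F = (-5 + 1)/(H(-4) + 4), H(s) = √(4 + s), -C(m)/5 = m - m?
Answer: 0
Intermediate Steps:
C(m) = 0 (C(m) = -5*(m - m) = -5*0 = 0)
F = -1 (F = (-5 + 1)/(√(4 - 4) + 4) = -4/(√0 + 4) = -4/(0 + 4) = -4/4 = -4*¼ = -1)
(F*C(1))*9 = -1*0*9 = 0*9 = 0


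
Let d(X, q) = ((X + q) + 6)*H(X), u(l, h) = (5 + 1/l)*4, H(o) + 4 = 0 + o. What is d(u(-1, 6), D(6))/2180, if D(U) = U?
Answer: 84/545 ≈ 0.15413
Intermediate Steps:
H(o) = -4 + o (H(o) = -4 + (0 + o) = -4 + o)
u(l, h) = 20 + 4/l
d(X, q) = (-4 + X)*(6 + X + q) (d(X, q) = ((X + q) + 6)*(-4 + X) = (6 + X + q)*(-4 + X) = (-4 + X)*(6 + X + q))
d(u(-1, 6), D(6))/2180 = ((-4 + (20 + 4/(-1)))*(6 + (20 + 4/(-1)) + 6))/2180 = ((-4 + (20 + 4*(-1)))*(6 + (20 + 4*(-1)) + 6))*(1/2180) = ((-4 + (20 - 4))*(6 + (20 - 4) + 6))*(1/2180) = ((-4 + 16)*(6 + 16 + 6))*(1/2180) = (12*28)*(1/2180) = 336*(1/2180) = 84/545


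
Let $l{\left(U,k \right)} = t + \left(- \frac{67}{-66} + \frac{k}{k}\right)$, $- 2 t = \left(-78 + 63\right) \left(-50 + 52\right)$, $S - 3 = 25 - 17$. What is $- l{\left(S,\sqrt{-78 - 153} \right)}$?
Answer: $- \frac{1123}{66} \approx -17.015$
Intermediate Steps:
$S = 11$ ($S = 3 + \left(25 - 17\right) = 3 + 8 = 11$)
$t = 15$ ($t = - \frac{\left(-78 + 63\right) \left(-50 + 52\right)}{2} = - \frac{\left(-15\right) 2}{2} = \left(- \frac{1}{2}\right) \left(-30\right) = 15$)
$l{\left(U,k \right)} = \frac{1123}{66}$ ($l{\left(U,k \right)} = 15 + \left(- \frac{67}{-66} + \frac{k}{k}\right) = 15 + \left(\left(-67\right) \left(- \frac{1}{66}\right) + 1\right) = 15 + \left(\frac{67}{66} + 1\right) = 15 + \frac{133}{66} = \frac{1123}{66}$)
$- l{\left(S,\sqrt{-78 - 153} \right)} = \left(-1\right) \frac{1123}{66} = - \frac{1123}{66}$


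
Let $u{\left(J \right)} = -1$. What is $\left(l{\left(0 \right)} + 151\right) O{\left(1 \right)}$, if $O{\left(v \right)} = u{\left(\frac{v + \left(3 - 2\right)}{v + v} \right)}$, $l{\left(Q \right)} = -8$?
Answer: $-143$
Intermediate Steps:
$O{\left(v \right)} = -1$
$\left(l{\left(0 \right)} + 151\right) O{\left(1 \right)} = \left(-8 + 151\right) \left(-1\right) = 143 \left(-1\right) = -143$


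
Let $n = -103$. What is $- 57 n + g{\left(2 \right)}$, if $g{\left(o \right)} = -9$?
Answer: $5862$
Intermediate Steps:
$- 57 n + g{\left(2 \right)} = \left(-57\right) \left(-103\right) - 9 = 5871 - 9 = 5862$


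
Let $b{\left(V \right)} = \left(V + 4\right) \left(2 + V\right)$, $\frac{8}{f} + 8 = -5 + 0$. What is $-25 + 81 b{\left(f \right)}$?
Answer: $\frac{59927}{169} \approx 354.6$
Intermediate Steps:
$f = - \frac{8}{13}$ ($f = \frac{8}{-8 + \left(-5 + 0\right)} = \frac{8}{-8 - 5} = \frac{8}{-13} = 8 \left(- \frac{1}{13}\right) = - \frac{8}{13} \approx -0.61539$)
$b{\left(V \right)} = \left(2 + V\right) \left(4 + V\right)$ ($b{\left(V \right)} = \left(4 + V\right) \left(2 + V\right) = \left(2 + V\right) \left(4 + V\right)$)
$-25 + 81 b{\left(f \right)} = -25 + 81 \left(8 + \left(- \frac{8}{13}\right)^{2} + 6 \left(- \frac{8}{13}\right)\right) = -25 + 81 \left(8 + \frac{64}{169} - \frac{48}{13}\right) = -25 + 81 \cdot \frac{792}{169} = -25 + \frac{64152}{169} = \frac{59927}{169}$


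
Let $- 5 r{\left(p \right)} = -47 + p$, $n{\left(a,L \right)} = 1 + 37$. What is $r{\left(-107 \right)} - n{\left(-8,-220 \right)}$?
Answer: $- \frac{36}{5} \approx -7.2$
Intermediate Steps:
$n{\left(a,L \right)} = 38$
$r{\left(p \right)} = \frac{47}{5} - \frac{p}{5}$ ($r{\left(p \right)} = - \frac{-47 + p}{5} = \frac{47}{5} - \frac{p}{5}$)
$r{\left(-107 \right)} - n{\left(-8,-220 \right)} = \left(\frac{47}{5} - - \frac{107}{5}\right) - 38 = \left(\frac{47}{5} + \frac{107}{5}\right) - 38 = \frac{154}{5} - 38 = - \frac{36}{5}$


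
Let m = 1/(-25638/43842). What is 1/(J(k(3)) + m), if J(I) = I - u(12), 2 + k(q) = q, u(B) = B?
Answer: -4273/54310 ≈ -0.078678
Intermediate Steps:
k(q) = -2 + q
m = -7307/4273 (m = 1/(-25638*1/43842) = 1/(-4273/7307) = -7307/4273 ≈ -1.7100)
J(I) = -12 + I (J(I) = I - 1*12 = I - 12 = -12 + I)
1/(J(k(3)) + m) = 1/((-12 + (-2 + 3)) - 7307/4273) = 1/((-12 + 1) - 7307/4273) = 1/(-11 - 7307/4273) = 1/(-54310/4273) = -4273/54310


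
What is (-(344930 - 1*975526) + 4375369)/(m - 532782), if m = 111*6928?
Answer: 1668655/78742 ≈ 21.191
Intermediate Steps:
m = 769008
(-(344930 - 1*975526) + 4375369)/(m - 532782) = (-(344930 - 1*975526) + 4375369)/(769008 - 532782) = (-(344930 - 975526) + 4375369)/236226 = (-1*(-630596) + 4375369)*(1/236226) = (630596 + 4375369)*(1/236226) = 5005965*(1/236226) = 1668655/78742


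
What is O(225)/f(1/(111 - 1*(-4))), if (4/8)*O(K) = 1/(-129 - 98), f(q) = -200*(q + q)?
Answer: 23/9080 ≈ 0.0025330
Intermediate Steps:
f(q) = -400*q
O(K) = -2/227 (O(K) = 2/(-129 - 98) = 2/(-227) = 2*(-1/227) = -2/227)
O(225)/f(1/(111 - 1*(-4))) = -2/(227*((-400/(111 - 1*(-4))))) = -2/(227*((-400/(111 + 4)))) = -2/(227*((-400/115))) = -2/(227*((-400*1/115))) = -2/(227*(-80/23)) = -2/227*(-23/80) = 23/9080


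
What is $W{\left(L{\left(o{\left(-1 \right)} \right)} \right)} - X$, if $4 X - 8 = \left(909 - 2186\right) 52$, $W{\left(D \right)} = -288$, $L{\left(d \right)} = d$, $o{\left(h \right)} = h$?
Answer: $16311$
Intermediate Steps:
$X = -16599$ ($X = 2 + \frac{\left(909 - 2186\right) 52}{4} = 2 + \frac{\left(-1277\right) 52}{4} = 2 + \frac{1}{4} \left(-66404\right) = 2 - 16601 = -16599$)
$W{\left(L{\left(o{\left(-1 \right)} \right)} \right)} - X = -288 - -16599 = -288 + 16599 = 16311$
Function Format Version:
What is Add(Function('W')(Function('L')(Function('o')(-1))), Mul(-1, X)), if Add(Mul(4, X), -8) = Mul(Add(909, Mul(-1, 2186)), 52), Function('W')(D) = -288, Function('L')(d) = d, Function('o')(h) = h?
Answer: 16311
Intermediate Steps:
X = -16599 (X = Add(2, Mul(Rational(1, 4), Mul(Add(909, Mul(-1, 2186)), 52))) = Add(2, Mul(Rational(1, 4), Mul(Add(909, -2186), 52))) = Add(2, Mul(Rational(1, 4), Mul(-1277, 52))) = Add(2, Mul(Rational(1, 4), -66404)) = Add(2, -16601) = -16599)
Add(Function('W')(Function('L')(Function('o')(-1))), Mul(-1, X)) = Add(-288, Mul(-1, -16599)) = Add(-288, 16599) = 16311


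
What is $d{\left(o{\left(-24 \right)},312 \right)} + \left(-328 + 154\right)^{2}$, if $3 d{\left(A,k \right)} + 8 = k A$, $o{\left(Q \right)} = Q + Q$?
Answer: $\frac{75844}{3} \approx 25281.0$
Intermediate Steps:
$o{\left(Q \right)} = 2 Q$
$d{\left(A,k \right)} = - \frac{8}{3} + \frac{A k}{3}$ ($d{\left(A,k \right)} = - \frac{8}{3} + \frac{k A}{3} = - \frac{8}{3} + \frac{A k}{3}$)
$d{\left(o{\left(-24 \right)},312 \right)} + \left(-328 + 154\right)^{2} = \left(- \frac{8}{3} + \frac{1}{3} \cdot 2 \left(-24\right) 312\right) + \left(-328 + 154\right)^{2} = \left(- \frac{8}{3} + \frac{1}{3} \left(-48\right) 312\right) + \left(-174\right)^{2} = \left(- \frac{8}{3} - 4992\right) + 30276 = - \frac{14984}{3} + 30276 = \frac{75844}{3}$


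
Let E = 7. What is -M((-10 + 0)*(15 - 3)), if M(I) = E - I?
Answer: -127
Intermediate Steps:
M(I) = 7 - I
-M((-10 + 0)*(15 - 3)) = -(7 - (-10 + 0)*(15 - 3)) = -(7 - (-10)*12) = -(7 - 1*(-120)) = -(7 + 120) = -1*127 = -127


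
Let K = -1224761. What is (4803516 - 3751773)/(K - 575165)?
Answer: -1051743/1799926 ≈ -0.58433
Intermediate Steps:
(4803516 - 3751773)/(K - 575165) = (4803516 - 3751773)/(-1224761 - 575165) = 1051743/(-1799926) = 1051743*(-1/1799926) = -1051743/1799926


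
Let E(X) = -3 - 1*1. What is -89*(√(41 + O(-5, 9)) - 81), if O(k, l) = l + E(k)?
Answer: 7209 - 89*√46 ≈ 6605.4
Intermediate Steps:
E(X) = -4 (E(X) = -3 - 1 = -4)
O(k, l) = -4 + l (O(k, l) = l - 4 = -4 + l)
-89*(√(41 + O(-5, 9)) - 81) = -89*(√(41 + (-4 + 9)) - 81) = -89*(√(41 + 5) - 81) = -89*(√46 - 81) = -89*(-81 + √46) = 7209 - 89*√46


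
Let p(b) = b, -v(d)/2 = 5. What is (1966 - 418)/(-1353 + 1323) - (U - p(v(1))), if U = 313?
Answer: -1873/5 ≈ -374.60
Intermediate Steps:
v(d) = -10 (v(d) = -2*5 = -10)
(1966 - 418)/(-1353 + 1323) - (U - p(v(1))) = (1966 - 418)/(-1353 + 1323) - (313 - 1*(-10)) = 1548/(-30) - (313 + 10) = 1548*(-1/30) - 1*323 = -258/5 - 323 = -1873/5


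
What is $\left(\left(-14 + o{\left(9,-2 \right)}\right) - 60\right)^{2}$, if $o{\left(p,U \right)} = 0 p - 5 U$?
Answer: $4096$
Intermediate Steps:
$o{\left(p,U \right)} = - 5 U$ ($o{\left(p,U \right)} = 0 - 5 U = - 5 U$)
$\left(\left(-14 + o{\left(9,-2 \right)}\right) - 60\right)^{2} = \left(\left(-14 - -10\right) - 60\right)^{2} = \left(\left(-14 + 10\right) - 60\right)^{2} = \left(-4 - 60\right)^{2} = \left(-64\right)^{2} = 4096$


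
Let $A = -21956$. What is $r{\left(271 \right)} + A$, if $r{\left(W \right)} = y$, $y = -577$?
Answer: $-22533$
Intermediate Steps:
$r{\left(W \right)} = -577$
$r{\left(271 \right)} + A = -577 - 21956 = -22533$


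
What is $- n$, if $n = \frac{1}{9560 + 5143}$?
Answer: $- \frac{1}{14703} \approx -6.8013 \cdot 10^{-5}$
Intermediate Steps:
$n = \frac{1}{14703} \approx 6.8013 \cdot 10^{-5}$
$- n = \left(-1\right) \frac{1}{14703} = - \frac{1}{14703}$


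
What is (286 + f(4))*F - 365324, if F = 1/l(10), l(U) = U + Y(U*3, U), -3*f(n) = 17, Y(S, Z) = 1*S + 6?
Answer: -50413871/138 ≈ -3.6532e+5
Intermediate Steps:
Y(S, Z) = 6 + S (Y(S, Z) = S + 6 = 6 + S)
f(n) = -17/3 (f(n) = -⅓*17 = -17/3)
l(U) = 6 + 4*U (l(U) = U + (6 + U*3) = U + (6 + 3*U) = 6 + 4*U)
F = 1/46 (F = 1/(6 + 4*10) = 1/(6 + 40) = 1/46 ≈ 0.021739)
(286 + f(4))*F - 365324 = (286 - 17/3)*(1/46) - 365324 = (841/3)*(1/46) - 365324 = 841/138 - 365324 = -50413871/138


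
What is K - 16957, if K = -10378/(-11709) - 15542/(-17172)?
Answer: -189396224719/11170386 ≈ -16955.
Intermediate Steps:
K = 20010683/11170386 (K = -10378*(-1/11709) - 15542*(-1/17172) = 10378/11709 + 7771/8586 = 20010683/11170386 ≈ 1.7914)
K - 16957 = 20010683/11170386 - 16957 = -189396224719/11170386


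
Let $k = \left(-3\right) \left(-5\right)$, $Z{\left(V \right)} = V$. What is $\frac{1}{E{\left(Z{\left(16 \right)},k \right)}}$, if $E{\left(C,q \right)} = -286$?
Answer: $- \frac{1}{286} \approx -0.0034965$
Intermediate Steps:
$k = 15$
$\frac{1}{E{\left(Z{\left(16 \right)},k \right)}} = \frac{1}{-286} = - \frac{1}{286}$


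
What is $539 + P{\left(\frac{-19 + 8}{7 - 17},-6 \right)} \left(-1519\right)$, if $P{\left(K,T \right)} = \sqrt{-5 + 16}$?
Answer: $539 - 1519 \sqrt{11} \approx -4499.0$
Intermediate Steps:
$P{\left(K,T \right)} = \sqrt{11}$
$539 + P{\left(\frac{-19 + 8}{7 - 17},-6 \right)} \left(-1519\right) = 539 + \sqrt{11} \left(-1519\right) = 539 - 1519 \sqrt{11}$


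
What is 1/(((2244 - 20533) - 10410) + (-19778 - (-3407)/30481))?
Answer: -30481/1477624030 ≈ -2.0628e-5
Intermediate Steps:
1/(((2244 - 20533) - 10410) + (-19778 - (-3407)/30481)) = 1/((-18289 - 10410) + (-19778 - (-3407)/30481)) = 1/(-28699 + (-19778 - 1*(-3407/30481))) = 1/(-28699 + (-19778 + 3407/30481)) = 1/(-28699 - 602849811/30481) = 1/(-1477624030/30481) = -30481/1477624030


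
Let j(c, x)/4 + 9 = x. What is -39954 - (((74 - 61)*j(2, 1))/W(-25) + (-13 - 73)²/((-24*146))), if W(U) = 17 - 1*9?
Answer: -34952303/876 ≈ -39900.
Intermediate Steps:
j(c, x) = -36 + 4*x
W(U) = 8 (W(U) = 17 - 9 = 8)
-39954 - (((74 - 61)*j(2, 1))/W(-25) + (-13 - 73)²/((-24*146))) = -39954 - (((74 - 61)*(-36 + 4*1))/8 + (-13 - 73)²/((-24*146))) = -39954 - ((13*(-36 + 4))*(⅛) + (-86)²/(-3504)) = -39954 - ((13*(-32))*(⅛) + 7396*(-1/3504)) = -39954 - (-416*⅛ - 1849/876) = -39954 - (-52 - 1849/876) = -39954 - 1*(-47401/876) = -39954 + 47401/876 = -34952303/876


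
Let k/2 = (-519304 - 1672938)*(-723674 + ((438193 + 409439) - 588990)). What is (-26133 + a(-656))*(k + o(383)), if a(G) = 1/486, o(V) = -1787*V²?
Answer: -25892321652589166065/486 ≈ -5.3276e+16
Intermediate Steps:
a(G) = 1/486
k = 2038925363488 (k = 2*((-519304 - 1672938)*(-723674 + ((438193 + 409439) - 588990))) = 2*(-2192242*(-723674 + (847632 - 588990))) = 2*(-2192242*(-723674 + 258642)) = 2*(-2192242*(-465032)) = 2*1019462681744 = 2038925363488)
(-26133 + a(-656))*(k + o(383)) = (-26133 + 1/486)*(2038925363488 - 1787*383²) = -12700637*(2038925363488 - 1787*146689)/486 = -12700637*(2038925363488 - 262133243)/486 = -12700637/486*2038663230245 = -25892321652589166065/486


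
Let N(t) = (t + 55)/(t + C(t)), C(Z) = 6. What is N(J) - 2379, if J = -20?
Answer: -4763/2 ≈ -2381.5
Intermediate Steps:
N(t) = (55 + t)/(6 + t) (N(t) = (t + 55)/(t + 6) = (55 + t)/(6 + t))
N(J) - 2379 = (55 - 20)/(6 - 20) - 2379 = 35/(-14) - 2379 = -1/14*35 - 2379 = -5/2 - 2379 = -4763/2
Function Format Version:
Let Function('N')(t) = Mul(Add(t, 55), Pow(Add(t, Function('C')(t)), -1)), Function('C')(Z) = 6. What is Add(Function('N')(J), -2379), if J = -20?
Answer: Rational(-4763, 2) ≈ -2381.5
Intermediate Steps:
Function('N')(t) = Mul(Pow(Add(6, t), -1), Add(55, t)) (Function('N')(t) = Mul(Add(t, 55), Pow(Add(t, 6), -1)) = Mul(Add(55, t), Pow(Add(6, t), -1)) = Mul(Pow(Add(6, t), -1), Add(55, t)))
Add(Function('N')(J), -2379) = Add(Mul(Pow(Add(6, -20), -1), Add(55, -20)), -2379) = Add(Mul(Pow(-14, -1), 35), -2379) = Add(Mul(Rational(-1, 14), 35), -2379) = Add(Rational(-5, 2), -2379) = Rational(-4763, 2)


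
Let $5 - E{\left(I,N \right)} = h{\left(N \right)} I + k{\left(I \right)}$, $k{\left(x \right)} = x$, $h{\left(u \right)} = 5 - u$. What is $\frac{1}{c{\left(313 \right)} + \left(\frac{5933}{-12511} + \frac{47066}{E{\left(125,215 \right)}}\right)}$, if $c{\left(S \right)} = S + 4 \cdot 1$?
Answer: $\frac{163456215}{52032526873} \approx 0.0031414$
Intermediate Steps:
$E{\left(I,N \right)} = 5 - I - I \left(5 - N\right)$ ($E{\left(I,N \right)} = 5 - \left(\left(5 - N\right) I + I\right) = 5 - \left(I \left(5 - N\right) + I\right) = 5 - \left(I + I \left(5 - N\right)\right) = 5 - I - I \left(5 - N\right)$)
$c{\left(S \right)} = 4 + S$ ($c{\left(S \right)} = S + 4 = 4 + S$)
$\frac{1}{c{\left(313 \right)} + \left(\frac{5933}{-12511} + \frac{47066}{E{\left(125,215 \right)}}\right)} = \frac{1}{\left(4 + 313\right) + \left(\frac{5933}{-12511} + \frac{47066}{5 - 125 + 125 \left(-5 + 215\right)}\right)} = \frac{1}{317 + \left(5933 \left(- \frac{1}{12511}\right) + \frac{47066}{5 - 125 + 125 \cdot 210}\right)} = \frac{1}{317 - \left(\frac{5933}{12511} - \frac{47066}{5 - 125 + 26250}\right)} = \frac{1}{317 - \left(\frac{5933}{12511} - \frac{47066}{26130}\right)} = \frac{1}{317 + \left(- \frac{5933}{12511} + 47066 \cdot \frac{1}{26130}\right)} = \frac{1}{317 + \left(- \frac{5933}{12511} + \frac{23533}{13065}\right)} = \frac{1}{317 + \frac{216906718}{163456215}} = \frac{1}{\frac{52032526873}{163456215}} = \frac{163456215}{52032526873}$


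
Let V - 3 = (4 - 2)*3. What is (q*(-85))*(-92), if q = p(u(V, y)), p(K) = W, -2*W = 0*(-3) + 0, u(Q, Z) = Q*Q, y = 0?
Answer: 0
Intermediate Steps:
V = 9 (V = 3 + (4 - 2)*3 = 3 + 2*3 = 3 + 6 = 9)
u(Q, Z) = Q**2
W = 0 (W = -(0*(-3) + 0)/2 = -(0 + 0)/2 = -1/2*0 = 0)
p(K) = 0
q = 0
(q*(-85))*(-92) = (0*(-85))*(-92) = 0*(-92) = 0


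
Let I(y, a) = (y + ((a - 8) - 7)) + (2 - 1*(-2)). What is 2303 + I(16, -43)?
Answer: 2265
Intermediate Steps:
I(y, a) = -11 + a + y (I(y, a) = (y + ((-8 + a) - 7)) + (2 + 2) = (y + (-15 + a)) + 4 = (-15 + a + y) + 4 = -11 + a + y)
2303 + I(16, -43) = 2303 + (-11 - 43 + 16) = 2303 - 38 = 2265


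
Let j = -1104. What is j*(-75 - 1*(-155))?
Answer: -88320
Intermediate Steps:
j*(-75 - 1*(-155)) = -1104*(-75 - 1*(-155)) = -1104*(-75 + 155) = -1104*80 = -88320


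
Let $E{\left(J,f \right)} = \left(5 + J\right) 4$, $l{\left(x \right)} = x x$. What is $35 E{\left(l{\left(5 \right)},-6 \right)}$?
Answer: $4200$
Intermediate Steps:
$l{\left(x \right)} = x^{2}$
$E{\left(J,f \right)} = 20 + 4 J$
$35 E{\left(l{\left(5 \right)},-6 \right)} = 35 \left(20 + 4 \cdot 5^{2}\right) = 35 \left(20 + 4 \cdot 25\right) = 35 \left(20 + 100\right) = 35 \cdot 120 = 4200$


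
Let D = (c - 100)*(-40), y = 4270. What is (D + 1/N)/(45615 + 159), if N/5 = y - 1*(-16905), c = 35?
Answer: 275275001/4846322250 ≈ 0.056801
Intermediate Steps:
D = 2600 (D = (35 - 100)*(-40) = -65*(-40) = 2600)
N = 105875 (N = 5*(4270 - 1*(-16905)) = 5*(4270 + 16905) = 5*21175 = 105875)
(D + 1/N)/(45615 + 159) = (2600 + 1/105875)/(45615 + 159) = (2600 + 1/105875)/45774 = (275275001/105875)*(1/45774) = 275275001/4846322250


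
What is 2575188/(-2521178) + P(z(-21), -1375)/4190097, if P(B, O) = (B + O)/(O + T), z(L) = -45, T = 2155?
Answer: -19128245091811/18727056118017 ≈ -1.0214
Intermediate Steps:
P(B, O) = (B + O)/(2155 + O) (P(B, O) = (B + O)/(O + 2155) = (B + O)/(2155 + O))
2575188/(-2521178) + P(z(-21), -1375)/4190097 = 2575188/(-2521178) + ((-45 - 1375)/(2155 - 1375))/4190097 = 2575188*(-1/2521178) + (-1420/780)*(1/4190097) = -117054/114599 + ((1/780)*(-1420))*(1/4190097) = -117054/114599 - 71/39*1/4190097 = -117054/114599 - 71/163413783 = -19128245091811/18727056118017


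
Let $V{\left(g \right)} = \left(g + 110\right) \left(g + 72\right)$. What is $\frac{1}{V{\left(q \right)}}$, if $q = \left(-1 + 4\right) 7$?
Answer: $\frac{1}{12183} \approx 8.2082 \cdot 10^{-5}$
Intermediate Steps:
$q = 21$ ($q = 3 \cdot 7 = 21$)
$V{\left(g \right)} = \left(72 + g\right) \left(110 + g\right)$ ($V{\left(g \right)} = \left(110 + g\right) \left(72 + g\right) = \left(72 + g\right) \left(110 + g\right)$)
$\frac{1}{V{\left(q \right)}} = \frac{1}{7920 + 21^{2} + 182 \cdot 21} = \frac{1}{7920 + 441 + 3822} = \frac{1}{12183}$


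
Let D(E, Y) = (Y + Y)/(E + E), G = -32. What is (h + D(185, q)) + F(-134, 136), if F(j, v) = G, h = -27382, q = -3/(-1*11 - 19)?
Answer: -50715899/1850 ≈ -27414.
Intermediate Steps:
q = ⅒ (q = -3/(-11 - 19) = -3/(-30) = -1/30*(-3) = ⅒ ≈ 0.10000)
F(j, v) = -32
D(E, Y) = Y/E (D(E, Y) = (2*Y)/((2*E)) = (2*Y)*(1/(2*E)) = Y/E)
(h + D(185, q)) + F(-134, 136) = (-27382 + (⅒)/185) - 32 = (-27382 + (⅒)*(1/185)) - 32 = (-27382 + 1/1850) - 32 = -50656699/1850 - 32 = -50715899/1850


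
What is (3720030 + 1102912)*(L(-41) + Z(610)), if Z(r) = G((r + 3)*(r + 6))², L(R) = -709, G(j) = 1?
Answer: -3414642936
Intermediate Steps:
Z(r) = 1 (Z(r) = 1² = 1)
(3720030 + 1102912)*(L(-41) + Z(610)) = (3720030 + 1102912)*(-709 + 1) = 4822942*(-708) = -3414642936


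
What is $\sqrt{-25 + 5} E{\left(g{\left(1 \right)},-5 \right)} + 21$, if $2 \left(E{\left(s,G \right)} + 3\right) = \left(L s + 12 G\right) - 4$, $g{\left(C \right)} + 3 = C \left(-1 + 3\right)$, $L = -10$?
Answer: $21 - 60 i \sqrt{5} \approx 21.0 - 134.16 i$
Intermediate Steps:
$g{\left(C \right)} = -3 + 2 C$ ($g{\left(C \right)} = -3 + C \left(-1 + 3\right) = -3 + C 2 = -3 + 2 C$)
$E{\left(s,G \right)} = -5 - 5 s + 6 G$ ($E{\left(s,G \right)} = -3 + \frac{\left(- 10 s + 12 G\right) - 4}{2} = -3 + \frac{-4 - 10 s + 12 G}{2} = -3 - \left(2 - 6 G + 5 s\right) = -5 - 5 s + 6 G$)
$\sqrt{-25 + 5} E{\left(g{\left(1 \right)},-5 \right)} + 21 = \sqrt{-25 + 5} \left(-5 - 5 \left(-3 + 2 \cdot 1\right) + 6 \left(-5\right)\right) + 21 = \sqrt{-20} \left(-5 - 5 \left(-3 + 2\right) - 30\right) + 21 = 2 i \sqrt{5} \left(-5 - -5 - 30\right) + 21 = 2 i \sqrt{5} \left(-5 + 5 - 30\right) + 21 = 2 i \sqrt{5} \left(-30\right) + 21 = - 60 i \sqrt{5} + 21 = 21 - 60 i \sqrt{5}$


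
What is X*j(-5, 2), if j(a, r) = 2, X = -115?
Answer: -230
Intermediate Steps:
X*j(-5, 2) = -115*2 = -230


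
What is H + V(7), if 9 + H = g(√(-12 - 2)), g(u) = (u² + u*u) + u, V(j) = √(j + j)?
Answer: -37 + √14*(1 + I) ≈ -33.258 + 3.7417*I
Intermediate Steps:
V(j) = √2*√j (V(j) = √(2*j) = √2*√j)
g(u) = u + 2*u² (g(u) = (u² + u²) + u = 2*u² + u = u + 2*u²)
H = -9 + I*√14*(1 + 2*I*√14) (H = -9 + √(-12 - 2)*(1 + 2*√(-12 - 2)) = -9 + √(-14)*(1 + 2*√(-14)) = -9 + (I*√14)*(1 + 2*(I*√14)) = -9 + (I*√14)*(1 + 2*I*√14) = -9 + I*√14*(1 + 2*I*√14) ≈ -37.0 + 3.7417*I)
H + V(7) = (-37 + I*√14) + √2*√7 = (-37 + I*√14) + √14 = -37 + √14 + I*√14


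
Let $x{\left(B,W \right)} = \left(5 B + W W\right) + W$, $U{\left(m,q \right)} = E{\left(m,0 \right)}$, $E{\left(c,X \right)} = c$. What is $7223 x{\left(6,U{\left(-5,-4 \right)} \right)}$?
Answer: $361150$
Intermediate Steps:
$U{\left(m,q \right)} = m$
$x{\left(B,W \right)} = W + W^{2} + 5 B$ ($x{\left(B,W \right)} = \left(5 B + W^{2}\right) + W = \left(W^{2} + 5 B\right) + W = W + W^{2} + 5 B$)
$7223 x{\left(6,U{\left(-5,-4 \right)} \right)} = 7223 \left(-5 + \left(-5\right)^{2} + 5 \cdot 6\right) = 7223 \left(-5 + 25 + 30\right) = 7223 \cdot 50 = 361150$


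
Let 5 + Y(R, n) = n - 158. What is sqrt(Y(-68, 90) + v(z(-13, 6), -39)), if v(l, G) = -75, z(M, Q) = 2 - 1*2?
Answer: 2*I*sqrt(37) ≈ 12.166*I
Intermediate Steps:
Y(R, n) = -163 + n (Y(R, n) = -5 + (n - 158) = -5 + (-158 + n) = -163 + n)
z(M, Q) = 0 (z(M, Q) = 2 - 2 = 0)
sqrt(Y(-68, 90) + v(z(-13, 6), -39)) = sqrt((-163 + 90) - 75) = sqrt(-73 - 75) = sqrt(-148) = 2*I*sqrt(37)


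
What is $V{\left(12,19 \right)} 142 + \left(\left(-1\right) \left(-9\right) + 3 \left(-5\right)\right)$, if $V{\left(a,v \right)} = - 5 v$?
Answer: $-13496$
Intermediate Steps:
$V{\left(12,19 \right)} 142 + \left(\left(-1\right) \left(-9\right) + 3 \left(-5\right)\right) = \left(-5\right) 19 \cdot 142 + \left(\left(-1\right) \left(-9\right) + 3 \left(-5\right)\right) = \left(-95\right) 142 + \left(9 - 15\right) = -13490 - 6 = -13496$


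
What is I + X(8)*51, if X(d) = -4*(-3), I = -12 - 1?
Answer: 599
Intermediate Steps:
I = -13
X(d) = 12
I + X(8)*51 = -13 + 12*51 = -13 + 612 = 599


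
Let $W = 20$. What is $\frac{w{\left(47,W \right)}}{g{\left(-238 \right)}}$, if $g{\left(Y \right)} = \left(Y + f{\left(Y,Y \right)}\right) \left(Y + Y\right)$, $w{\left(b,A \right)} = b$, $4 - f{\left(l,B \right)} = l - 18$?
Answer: $- \frac{47}{10472} \approx -0.0044882$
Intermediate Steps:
$f{\left(l,B \right)} = 22 - l$ ($f{\left(l,B \right)} = 4 - \left(l - 18\right) = 4 - \left(-18 + l\right) = 22 - l$)
$g{\left(Y \right)} = 44 Y$ ($g{\left(Y \right)} = \left(Y - \left(-22 + Y\right)\right) \left(Y + Y\right) = 22 \cdot 2 Y = 44 Y$)
$\frac{w{\left(47,W \right)}}{g{\left(-238 \right)}} = \frac{47}{44 \left(-238\right)} = \frac{47}{-10472} = 47 \left(- \frac{1}{10472}\right) = - \frac{47}{10472}$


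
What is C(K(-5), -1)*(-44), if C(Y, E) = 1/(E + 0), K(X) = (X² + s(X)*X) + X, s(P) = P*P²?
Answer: 44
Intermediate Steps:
s(P) = P³
K(X) = X + X² + X⁴ (K(X) = (X² + X³*X) + X = (X² + X⁴) + X = X + X² + X⁴)
C(Y, E) = 1/E
C(K(-5), -1)*(-44) = -44/(-1) = -1*(-44) = 44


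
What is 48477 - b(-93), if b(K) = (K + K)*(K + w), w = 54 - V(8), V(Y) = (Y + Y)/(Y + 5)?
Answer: 532923/13 ≈ 40994.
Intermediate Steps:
V(Y) = 2*Y/(5 + Y) (V(Y) = (2*Y)/(5 + Y) = 2*Y/(5 + Y))
w = 686/13 (w = 54 - 2*8/(5 + 8) = 54 - 2*8/13 = 54 - 1*16/13 = 54 - 16/13 = 686/13 ≈ 52.769)
b(K) = 2*K*(686/13 + K) (b(K) = (K + K)*(K + 686/13) = (2*K)*(686/13 + K) = 2*K*(686/13 + K))
48477 - b(-93) = 48477 - 2*(-93)*(686 + 13*(-93))/13 = 48477 - 2*(-93)*(686 - 1209)/13 = 48477 - 2*(-93)*(-523)/13 = 48477 - 1*97278/13 = 48477 - 97278/13 = 532923/13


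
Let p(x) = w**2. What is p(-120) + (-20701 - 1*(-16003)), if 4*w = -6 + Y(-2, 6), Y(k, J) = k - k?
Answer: -18783/4 ≈ -4695.8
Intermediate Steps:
Y(k, J) = 0
w = -3/2 (w = (-6 + 0)/4 = (1/4)*(-6) = -3/2 ≈ -1.5000)
p(x) = 9/4 (p(x) = (-3/2)**2 = 9/4)
p(-120) + (-20701 - 1*(-16003)) = 9/4 + (-20701 - 1*(-16003)) = 9/4 + (-20701 + 16003) = 9/4 - 4698 = -18783/4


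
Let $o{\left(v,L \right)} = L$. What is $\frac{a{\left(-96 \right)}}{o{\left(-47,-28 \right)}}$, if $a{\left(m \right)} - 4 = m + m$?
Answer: $\frac{47}{7} \approx 6.7143$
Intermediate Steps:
$a{\left(m \right)} = 4 + 2 m$ ($a{\left(m \right)} = 4 + \left(m + m\right) = 4 + 2 m$)
$\frac{a{\left(-96 \right)}}{o{\left(-47,-28 \right)}} = \frac{4 + 2 \left(-96\right)}{-28} = \left(4 - 192\right) \left(- \frac{1}{28}\right) = \left(-188\right) \left(- \frac{1}{28}\right) = \frac{47}{7}$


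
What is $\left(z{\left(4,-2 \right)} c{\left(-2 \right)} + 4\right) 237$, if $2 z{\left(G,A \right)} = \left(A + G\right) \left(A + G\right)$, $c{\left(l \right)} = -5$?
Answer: $-1422$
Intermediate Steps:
$z{\left(G,A \right)} = \frac{\left(A + G\right)^{2}}{2}$ ($z{\left(G,A \right)} = \frac{\left(A + G\right) \left(A + G\right)}{2} = \frac{\left(A + G\right)^{2}}{2}$)
$\left(z{\left(4,-2 \right)} c{\left(-2 \right)} + 4\right) 237 = \left(\frac{\left(-2 + 4\right)^{2}}{2} \left(-5\right) + 4\right) 237 = \left(\frac{2^{2}}{2} \left(-5\right) + 4\right) 237 = \left(\frac{1}{2} \cdot 4 \left(-5\right) + 4\right) 237 = \left(2 \left(-5\right) + 4\right) 237 = \left(-10 + 4\right) 237 = \left(-6\right) 237 = -1422$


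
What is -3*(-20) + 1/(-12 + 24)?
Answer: 721/12 ≈ 60.083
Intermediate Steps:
-3*(-20) + 1/(-12 + 24) = 60 + 1/12 = 721/12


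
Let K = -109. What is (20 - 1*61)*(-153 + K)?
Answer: 10742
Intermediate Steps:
(20 - 1*61)*(-153 + K) = (20 - 1*61)*(-153 - 109) = (20 - 61)*(-262) = -41*(-262) = 10742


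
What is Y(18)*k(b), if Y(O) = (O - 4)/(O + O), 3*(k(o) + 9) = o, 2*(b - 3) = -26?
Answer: -259/54 ≈ -4.7963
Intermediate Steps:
b = -10 (b = 3 + (½)*(-26) = 3 - 13 = -10)
k(o) = -9 + o/3
Y(O) = (-4 + O)/(2*O) (Y(O) = (-4 + O)/((2*O)) = (-4 + O)*(1/(2*O)) = (-4 + O)/(2*O))
Y(18)*k(b) = ((½)*(-4 + 18)/18)*(-9 + (⅓)*(-10)) = ((½)*(1/18)*14)*(-9 - 10/3) = (7/18)*(-37/3) = -259/54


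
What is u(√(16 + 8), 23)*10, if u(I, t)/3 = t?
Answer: 690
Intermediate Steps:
u(I, t) = 3*t
u(√(16 + 8), 23)*10 = (3*23)*10 = 69*10 = 690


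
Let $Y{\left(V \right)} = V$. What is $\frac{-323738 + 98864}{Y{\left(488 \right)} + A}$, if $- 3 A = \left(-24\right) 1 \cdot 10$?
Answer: $- \frac{112437}{284} \approx -395.9$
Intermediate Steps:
$A = 80$ ($A = - \frac{\left(-24\right) 1 \cdot 10}{3} = - \frac{\left(-24\right) 10}{3} = \left(- \frac{1}{3}\right) \left(-240\right) = 80$)
$\frac{-323738 + 98864}{Y{\left(488 \right)} + A} = \frac{-323738 + 98864}{488 + 80} = - \frac{224874}{568} = \left(-224874\right) \frac{1}{568} = - \frac{112437}{284}$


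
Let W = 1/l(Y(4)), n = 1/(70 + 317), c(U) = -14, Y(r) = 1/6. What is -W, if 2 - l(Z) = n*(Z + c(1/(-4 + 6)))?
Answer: -2322/4727 ≈ -0.49122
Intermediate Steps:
Y(r) = ⅙
n = 1/387 ≈ 0.0025840
l(Z) = 788/387 - Z/387 (l(Z) = 2 - (Z - 14)/387 = 2 - (-14 + Z)/387 = 2 - (-14/387 + Z/387) = 2 + (14/387 - Z/387) = 788/387 - Z/387)
W = 2322/4727 (W = 1/(788/387 - 1/387*⅙) = 1/(788/387 - 1/2322) = 1/(4727/2322) = 2322/4727 ≈ 0.49122)
-W = -1*2322/4727 = -2322/4727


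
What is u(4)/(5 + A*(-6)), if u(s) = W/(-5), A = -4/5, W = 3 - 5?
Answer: 2/49 ≈ 0.040816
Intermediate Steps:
W = -2
A = -⅘ (A = -4*⅕ = -⅘ ≈ -0.80000)
u(s) = ⅖ (u(s) = -2/(-5) = -2*(-⅕) = ⅖)
u(4)/(5 + A*(-6)) = (⅖)/(5 - ⅘*(-6)) = (⅖)/(5 + 24/5) = (⅖)/(49/5) = (5/49)*(⅖) = 2/49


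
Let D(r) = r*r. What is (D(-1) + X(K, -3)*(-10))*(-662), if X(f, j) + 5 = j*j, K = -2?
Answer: 25818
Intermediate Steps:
D(r) = r²
X(f, j) = -5 + j² (X(f, j) = -5 + j*j = -5 + j²)
(D(-1) + X(K, -3)*(-10))*(-662) = ((-1)² + (-5 + (-3)²)*(-10))*(-662) = (1 + (-5 + 9)*(-10))*(-662) = (1 + 4*(-10))*(-662) = (1 - 40)*(-662) = -39*(-662) = 25818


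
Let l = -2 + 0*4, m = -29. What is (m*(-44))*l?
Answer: -2552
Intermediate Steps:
l = -2 (l = -2 + 0 = -2)
(m*(-44))*l = -29*(-44)*(-2) = 1276*(-2) = -2552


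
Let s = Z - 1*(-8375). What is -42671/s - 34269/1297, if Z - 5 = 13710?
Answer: -812346497/28650730 ≈ -28.353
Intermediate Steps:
Z = 13715 (Z = 5 + 13710 = 13715)
s = 22090 (s = 13715 - 1*(-8375) = 13715 + 8375 = 22090)
-42671/s - 34269/1297 = -42671/22090 - 34269/1297 = -812346497/28650730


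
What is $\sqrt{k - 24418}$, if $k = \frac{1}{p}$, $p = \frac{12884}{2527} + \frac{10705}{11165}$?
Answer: $\frac{3 i \sqrt{64687411119659689}}{4882897} \approx 156.26 i$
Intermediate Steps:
$p = \frac{4882897}{806113}$ ($p = 12884 \cdot \frac{1}{2527} + 10705 \cdot \frac{1}{11165} = \frac{12884}{2527} + \frac{2141}{2233} = \frac{4882897}{806113} \approx 6.0573$)
$k = \frac{806113}{4882897}$ ($k = \frac{1}{\frac{4882897}{806113}} = \frac{806113}{4882897} \approx 0.16509$)
$\sqrt{k - 24418} = \sqrt{\frac{806113}{4882897} - 24418} = \sqrt{- \frac{119229772833}{4882897}} = \frac{3 i \sqrt{64687411119659689}}{4882897}$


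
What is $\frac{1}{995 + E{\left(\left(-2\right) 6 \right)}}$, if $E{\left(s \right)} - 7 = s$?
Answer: $\frac{1}{990} \approx 0.0010101$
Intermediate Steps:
$E{\left(s \right)} = 7 + s$
$\frac{1}{995 + E{\left(\left(-2\right) 6 \right)}} = \frac{1}{995 + \left(7 - 12\right)} = \frac{1}{995 - 5} = \frac{1}{990}$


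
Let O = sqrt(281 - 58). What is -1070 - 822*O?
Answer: -1070 - 822*sqrt(223) ≈ -13345.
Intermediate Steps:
O = sqrt(223) ≈ 14.933
-1070 - 822*O = -1070 - 822*sqrt(223)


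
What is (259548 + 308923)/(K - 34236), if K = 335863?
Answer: 568471/301627 ≈ 1.8847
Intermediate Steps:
(259548 + 308923)/(K - 34236) = (259548 + 308923)/(335863 - 34236) = 568471/301627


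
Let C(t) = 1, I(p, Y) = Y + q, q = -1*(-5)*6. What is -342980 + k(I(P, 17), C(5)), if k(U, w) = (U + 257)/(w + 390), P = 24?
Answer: -134104876/391 ≈ -3.4298e+5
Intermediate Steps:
q = 30 (q = 5*6 = 30)
I(p, Y) = 30 + Y (I(p, Y) = Y + 30 = 30 + Y)
k(U, w) = (257 + U)/(390 + w)
-342980 + k(I(P, 17), C(5)) = -342980 + (257 + (30 + 17))/(390 + 1) = -342980 + (257 + 47)/391 = -342980 + (1/391)*304 = -342980 + 304/391 = -134104876/391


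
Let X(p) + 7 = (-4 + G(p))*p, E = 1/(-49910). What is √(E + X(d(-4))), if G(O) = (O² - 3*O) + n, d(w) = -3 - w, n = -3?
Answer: 3*I*√4428464390/49910 ≈ 4.0*I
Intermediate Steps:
E = -1/49910 ≈ -2.0036e-5
G(O) = -3 + O² - 3*O (G(O) = (O² - 3*O) - 3 = -3 + O² - 3*O)
X(p) = -7 + p*(-7 + p² - 3*p) (X(p) = -7 + (-4 + (-3 + p² - 3*p))*p = -7 + (-7 + p² - 3*p)*p = -7 + p*(-7 + p² - 3*p))
√(E + X(d(-4))) = √(-1/49910 + (-7 + (-3 - 1*(-4))³ - 7*(-3 - 1*(-4)) - 3*(-3 - 1*(-4))²)) = √(-1/49910 + (-7 + (-3 + 4)³ - 7*(-3 + 4) - 3*(-3 + 4)²)) = √(-1/49910 + (-7 + 1³ - 7*1 - 3*1²)) = √(-1/49910 + (-7 + 1 - 7 - 3*1)) = √(-1/49910 + (-7 + 1 - 7 - 3)) = √(-1/49910 - 16) = √(-798561/49910) = 3*I*√4428464390/49910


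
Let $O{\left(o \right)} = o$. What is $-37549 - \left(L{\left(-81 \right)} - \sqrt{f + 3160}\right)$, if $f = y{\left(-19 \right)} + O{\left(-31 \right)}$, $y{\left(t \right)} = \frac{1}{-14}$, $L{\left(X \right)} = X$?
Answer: $-37468 + \frac{\sqrt{613270}}{14} \approx -37412.0$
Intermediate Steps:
$y{\left(t \right)} = - \frac{1}{14}$
$f = - \frac{435}{14}$ ($f = - \frac{1}{14} - 31 = - \frac{435}{14} \approx -31.071$)
$-37549 - \left(L{\left(-81 \right)} - \sqrt{f + 3160}\right) = -37549 - \left(-81 - \sqrt{- \frac{435}{14} + 3160}\right) = -37549 - \left(-81 - \sqrt{\frac{43805}{14}}\right) = -37549 - \left(-81 - \frac{\sqrt{613270}}{14}\right) = -37549 + \left(81 + \frac{\sqrt{613270}}{14}\right) = -37468 + \frac{\sqrt{613270}}{14}$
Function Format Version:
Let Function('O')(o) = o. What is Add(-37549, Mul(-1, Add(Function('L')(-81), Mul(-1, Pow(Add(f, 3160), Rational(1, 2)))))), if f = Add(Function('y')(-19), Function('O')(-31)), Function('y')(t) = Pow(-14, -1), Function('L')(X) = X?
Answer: Add(-37468, Mul(Rational(1, 14), Pow(613270, Rational(1, 2)))) ≈ -37412.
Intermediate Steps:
Function('y')(t) = Rational(-1, 14)
f = Rational(-435, 14) (f = Add(Rational(-1, 14), -31) = Rational(-435, 14) ≈ -31.071)
Add(-37549, Mul(-1, Add(Function('L')(-81), Mul(-1, Pow(Add(f, 3160), Rational(1, 2)))))) = Add(-37549, Mul(-1, Add(-81, Mul(-1, Pow(Add(Rational(-435, 14), 3160), Rational(1, 2)))))) = Add(-37549, Mul(-1, Add(-81, Mul(-1, Pow(Rational(43805, 14), Rational(1, 2)))))) = Add(-37549, Mul(-1, Add(-81, Mul(-1, Mul(Rational(1, 14), Pow(613270, Rational(1, 2))))))) = Add(-37549, Mul(-1, Add(-81, Mul(Rational(-1, 14), Pow(613270, Rational(1, 2)))))) = Add(-37549, Add(81, Mul(Rational(1, 14), Pow(613270, Rational(1, 2))))) = Add(-37468, Mul(Rational(1, 14), Pow(613270, Rational(1, 2))))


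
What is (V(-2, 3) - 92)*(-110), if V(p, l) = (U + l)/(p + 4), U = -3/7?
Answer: 69850/7 ≈ 9978.6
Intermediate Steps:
U = -3/7 (U = -3*⅐ = -3/7 ≈ -0.42857)
V(p, l) = (-3/7 + l)/(4 + p) (V(p, l) = (-3/7 + l)/(p + 4) = (-3/7 + l)/(4 + p))
(V(-2, 3) - 92)*(-110) = ((-3/7 + 3)/(4 - 2) - 92)*(-110) = ((18/7)/2 - 92)*(-110) = ((½)*(18/7) - 92)*(-110) = (9/7 - 92)*(-110) = -635/7*(-110) = 69850/7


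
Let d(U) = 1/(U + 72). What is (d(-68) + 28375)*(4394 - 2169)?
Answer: 252539725/4 ≈ 6.3135e+7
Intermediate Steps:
d(U) = 1/(72 + U)
(d(-68) + 28375)*(4394 - 2169) = (1/(72 - 68) + 28375)*(4394 - 2169) = (1/4 + 28375)*2225 = (¼ + 28375)*2225 = (113501/4)*2225 = 252539725/4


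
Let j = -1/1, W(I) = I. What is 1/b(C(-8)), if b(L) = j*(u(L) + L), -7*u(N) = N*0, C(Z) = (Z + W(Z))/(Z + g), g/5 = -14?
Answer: -39/8 ≈ -4.8750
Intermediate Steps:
g = -70 (g = 5*(-14) = -70)
C(Z) = 2*Z/(-70 + Z) (C(Z) = (Z + Z)/(Z - 70) = (2*Z)/(-70 + Z) = 2*Z/(-70 + Z))
j = -1 (j = -1*1 = -1)
u(N) = 0 (u(N) = -N*0/7 = -1/7*0 = 0)
b(L) = -L (b(L) = -(0 + L) = -L)
1/b(C(-8)) = 1/(-2*(-8)/(-70 - 8)) = 1/(-2*(-8)/(-78)) = 1/(-2*(-8)*(-1)/78) = 1/(-1*8/39) = 1/(-8/39) = -39/8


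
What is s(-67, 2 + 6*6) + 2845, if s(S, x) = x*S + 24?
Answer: 323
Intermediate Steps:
s(S, x) = 24 + S*x (s(S, x) = S*x + 24 = 24 + S*x)
s(-67, 2 + 6*6) + 2845 = (24 - 67*(2 + 6*6)) + 2845 = (24 - 67*(2 + 36)) + 2845 = (24 - 67*38) + 2845 = (24 - 2546) + 2845 = -2522 + 2845 = 323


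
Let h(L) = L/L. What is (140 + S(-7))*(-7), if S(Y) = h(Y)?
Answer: -987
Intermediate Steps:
h(L) = 1
S(Y) = 1
(140 + S(-7))*(-7) = (140 + 1)*(-7) = 141*(-7) = -987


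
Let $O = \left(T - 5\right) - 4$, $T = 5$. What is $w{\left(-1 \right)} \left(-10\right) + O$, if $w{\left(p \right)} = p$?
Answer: $6$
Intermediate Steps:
$O = -4$ ($O = \left(5 - 5\right) - 4 = 0 + \left(-5 + 1\right) = 0 - 4 = -4$)
$w{\left(-1 \right)} \left(-10\right) + O = \left(-1\right) \left(-10\right) - 4 = 10 - 4 = 6$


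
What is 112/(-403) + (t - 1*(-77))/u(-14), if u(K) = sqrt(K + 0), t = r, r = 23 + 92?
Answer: -112/403 - 96*I*sqrt(14)/7 ≈ -0.27792 - 51.314*I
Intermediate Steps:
r = 115
t = 115
u(K) = sqrt(K)
112/(-403) + (t - 1*(-77))/u(-14) = 112/(-403) + (115 - 1*(-77))/(sqrt(-14)) = 112*(-1/403) + (115 + 77)/((I*sqrt(14))) = -112/403 + 192*(-I*sqrt(14)/14) = -112/403 - 96*I*sqrt(14)/7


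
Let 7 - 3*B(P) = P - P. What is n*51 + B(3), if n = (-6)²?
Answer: 5515/3 ≈ 1838.3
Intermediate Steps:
n = 36
B(P) = 7/3 (B(P) = 7/3 - (P - P)/3 = 7/3 - ⅓*0 = 7/3 + 0 = 7/3)
n*51 + B(3) = 36*51 + 7/3 = 1836 + 7/3 = 5515/3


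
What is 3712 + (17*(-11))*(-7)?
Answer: 5021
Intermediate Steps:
3712 + (17*(-11))*(-7) = 3712 - 187*(-7) = 3712 + 1309 = 5021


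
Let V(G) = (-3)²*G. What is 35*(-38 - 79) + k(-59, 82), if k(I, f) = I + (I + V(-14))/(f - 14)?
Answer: -282657/68 ≈ -4156.7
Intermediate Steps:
V(G) = 9*G
k(I, f) = I + (-126 + I)/(-14 + f) (k(I, f) = I + (I + 9*(-14))/(f - 14) = I + (I - 126)/(-14 + f) = I + (-126 + I)/(-14 + f))
35*(-38 - 79) + k(-59, 82) = 35*(-38 - 79) + (-126 - 13*(-59) - 59*82)/(-14 + 82) = 35*(-117) + (-126 + 767 - 4838)/68 = -4095 + (1/68)*(-4197) = -4095 - 4197/68 = -282657/68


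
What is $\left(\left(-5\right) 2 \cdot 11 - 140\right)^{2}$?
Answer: $62500$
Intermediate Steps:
$\left(\left(-5\right) 2 \cdot 11 - 140\right)^{2} = \left(\left(-10\right) 11 - 140\right)^{2} = \left(-110 - 140\right)^{2} = \left(-250\right)^{2} = 62500$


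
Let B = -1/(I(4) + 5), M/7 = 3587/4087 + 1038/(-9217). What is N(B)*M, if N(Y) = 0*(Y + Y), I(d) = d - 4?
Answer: 0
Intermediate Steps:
M = 201733511/37669879 (M = 7*(3587/4087 + 1038/(-9217)) = 7*(3587*(1/4087) + 1038*(-1/9217)) = 7*(3587/4087 - 1038/9217) = 7*(28819073/37669879) = 201733511/37669879 ≈ 5.3553)
I(d) = -4 + d
B = -1/5 (B = -1/((-4 + 4) + 5) = -1/(0 + 5) = -1/5 ≈ -0.20000)
N(Y) = 0 (N(Y) = 0*(2*Y) = 0)
N(B)*M = 0*(201733511/37669879) = 0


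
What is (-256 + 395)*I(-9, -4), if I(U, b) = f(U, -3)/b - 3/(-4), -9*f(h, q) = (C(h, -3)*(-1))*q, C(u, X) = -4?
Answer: 695/12 ≈ 57.917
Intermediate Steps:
f(h, q) = -4*q/9 (f(h, q) = -(-4*(-1))*q/9 = -4*q/9)
I(U, b) = 3/4 + 4/(3*b) (I(U, b) = (-4/9*(-3))/b - 3/(-4) = 4/(3*b) - 3*(-1/4) = 4/(3*b) + 3/4 = 3/4 + 4/(3*b))
(-256 + 395)*I(-9, -4) = (-256 + 395)*((1/12)*(16 + 9*(-4))/(-4)) = 139*((1/12)*(-1/4)*(16 - 36)) = 139*((1/12)*(-1/4)*(-20)) = 139*(5/12) = 695/12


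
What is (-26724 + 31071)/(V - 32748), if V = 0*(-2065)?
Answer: -1449/10916 ≈ -0.13274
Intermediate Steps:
V = 0
(-26724 + 31071)/(V - 32748) = (-26724 + 31071)/(0 - 32748) = 4347/(-32748) = 4347*(-1/32748) = -1449/10916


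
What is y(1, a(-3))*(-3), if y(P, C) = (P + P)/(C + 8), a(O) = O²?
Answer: -6/17 ≈ -0.35294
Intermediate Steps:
y(P, C) = 2*P/(8 + C) (y(P, C) = (2*P)/(8 + C) = 2*P/(8 + C))
y(1, a(-3))*(-3) = (2*1/(8 + (-3)²))*(-3) = (2*1/(8 + 9))*(-3) = (2*1/17)*(-3) = (2*1*(1/17))*(-3) = (2/17)*(-3) = -6/17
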